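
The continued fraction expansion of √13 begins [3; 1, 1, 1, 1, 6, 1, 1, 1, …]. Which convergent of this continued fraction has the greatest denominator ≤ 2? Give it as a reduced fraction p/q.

a_0 = 3: 3/1  (≤ bound)
a_1 = 1: 4/1  (≤ bound)
a_2 = 1: 7/2  (≤ bound)
a_3 = 1: 11/3  (> 2, stop)

7/2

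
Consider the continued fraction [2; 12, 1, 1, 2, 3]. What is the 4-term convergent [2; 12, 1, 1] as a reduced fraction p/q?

52/25

Collapse the nested fraction from the inside out:
Start with 1.
1 + 1/(1/1) = 1 + 1/1 = 2/1
12 + 1/(2/1) = 12 + 1/2 = 25/2
2 + 1/(25/2) = 2 + 2/25 = 52/25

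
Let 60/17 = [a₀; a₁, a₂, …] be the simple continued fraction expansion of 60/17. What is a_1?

1

Repeatedly divide and take the remainder:
60 = 3·17 + 9, so a_0 = 3
17 = 1·9 + 8, so a_1 = 1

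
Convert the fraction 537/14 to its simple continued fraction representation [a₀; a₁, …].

[38; 2, 1, 4]

⌊537/14⌋ = 38, remainder 5
⌊14/5⌋ = 2, remainder 4
⌊5/4⌋ = 1, remainder 1
⌊4/1⌋ = 4, remainder 0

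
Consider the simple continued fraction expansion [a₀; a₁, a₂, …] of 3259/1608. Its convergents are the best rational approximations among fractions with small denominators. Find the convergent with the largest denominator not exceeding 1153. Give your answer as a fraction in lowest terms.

379/187

List convergents until the denominator exceeds the bound:
a_0 = 2: 2/1  (≤ bound)
a_1 = 37: 75/37  (≤ bound)
a_2 = 2: 152/75  (≤ bound)
a_3 = 1: 227/112  (≤ bound)
a_4 = 1: 379/187  (≤ bound)
a_5 = 8: 3259/1608  (> 1153, stop)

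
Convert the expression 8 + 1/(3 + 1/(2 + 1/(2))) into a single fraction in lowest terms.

Work from the innermost term outward:
Start with 2.
2 + 1/(2/1) = 2 + 1/2 = 5/2
3 + 1/(5/2) = 3 + 2/5 = 17/5
8 + 1/(17/5) = 8 + 5/17 = 141/17

141/17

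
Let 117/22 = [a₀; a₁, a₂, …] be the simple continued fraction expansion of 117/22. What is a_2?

117 = 5·22 + 7, so a_0 = 5
22 = 3·7 + 1, so a_1 = 3
7 = 7·1 + 0, so a_2 = 7

7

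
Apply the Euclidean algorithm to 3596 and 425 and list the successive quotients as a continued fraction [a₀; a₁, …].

[8; 2, 5, 1, 15, 2]

3596 = 8·425 + 196, so a_0 = 8
425 = 2·196 + 33, so a_1 = 2
196 = 5·33 + 31, so a_2 = 5
33 = 1·31 + 2, so a_3 = 1
31 = 15·2 + 1, so a_4 = 15
2 = 2·1 + 0, so a_5 = 2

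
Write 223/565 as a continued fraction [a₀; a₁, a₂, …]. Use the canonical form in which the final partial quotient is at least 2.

[0; 2, 1, 1, 6, 1, 14]

223 = 0·565 + 223, so a_0 = 0
565 = 2·223 + 119, so a_1 = 2
223 = 1·119 + 104, so a_2 = 1
119 = 1·104 + 15, so a_3 = 1
104 = 6·15 + 14, so a_4 = 6
15 = 1·14 + 1, so a_5 = 1
14 = 14·1 + 0, so a_6 = 14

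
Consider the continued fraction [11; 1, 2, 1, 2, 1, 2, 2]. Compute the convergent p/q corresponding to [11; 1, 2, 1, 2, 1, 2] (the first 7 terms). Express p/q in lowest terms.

a_0 = 11: 11/1
a_1 = 1: 12/1
a_2 = 2: 35/3
a_3 = 1: 47/4
a_4 = 2: 129/11
a_5 = 1: 176/15
a_6 = 2: 481/41

481/41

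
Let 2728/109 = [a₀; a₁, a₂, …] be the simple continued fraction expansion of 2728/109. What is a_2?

2728 = 25·109 + 3, so a_0 = 25
109 = 36·3 + 1, so a_1 = 36
3 = 3·1 + 0, so a_2 = 3

3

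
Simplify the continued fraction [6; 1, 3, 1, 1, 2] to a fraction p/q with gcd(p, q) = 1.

Starting at the tail and folding back:
Start with 2.
1 + 1/(2/1) = 1 + 1/2 = 3/2
1 + 1/(3/2) = 1 + 2/3 = 5/3
3 + 1/(5/3) = 3 + 3/5 = 18/5
1 + 1/(18/5) = 1 + 5/18 = 23/18
6 + 1/(23/18) = 6 + 18/23 = 156/23

156/23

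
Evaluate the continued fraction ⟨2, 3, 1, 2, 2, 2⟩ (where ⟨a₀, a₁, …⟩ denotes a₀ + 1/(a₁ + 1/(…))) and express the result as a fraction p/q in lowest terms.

143/63

Start with 2.
2 + 1/(2/1) = 2 + 1/2 = 5/2
2 + 1/(5/2) = 2 + 2/5 = 12/5
1 + 1/(12/5) = 1 + 5/12 = 17/12
3 + 1/(17/12) = 3 + 12/17 = 63/17
2 + 1/(63/17) = 2 + 17/63 = 143/63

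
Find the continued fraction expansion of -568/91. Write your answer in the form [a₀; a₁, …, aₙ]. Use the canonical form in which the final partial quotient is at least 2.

[-7; 1, 3, 7, 3]

-568 = -7·91 + 69, so a_0 = -7
91 = 1·69 + 22, so a_1 = 1
69 = 3·22 + 3, so a_2 = 3
22 = 7·3 + 1, so a_3 = 7
3 = 3·1 + 0, so a_4 = 3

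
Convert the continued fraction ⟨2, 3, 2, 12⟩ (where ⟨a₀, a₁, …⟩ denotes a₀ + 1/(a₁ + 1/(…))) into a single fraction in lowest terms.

199/87

Start with 12.
2 + 1/(12/1) = 2 + 1/12 = 25/12
3 + 1/(25/12) = 3 + 12/25 = 87/25
2 + 1/(87/25) = 2 + 25/87 = 199/87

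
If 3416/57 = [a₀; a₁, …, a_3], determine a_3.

4

3416 = 59·57 + 53, so a_0 = 59
57 = 1·53 + 4, so a_1 = 1
53 = 13·4 + 1, so a_2 = 13
4 = 4·1 + 0, so a_3 = 4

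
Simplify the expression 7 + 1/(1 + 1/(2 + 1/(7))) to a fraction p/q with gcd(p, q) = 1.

169/22

Work from the innermost term outward:
Start with 7.
2 + 1/(7/1) = 2 + 1/7 = 15/7
1 + 1/(15/7) = 1 + 7/15 = 22/15
7 + 1/(22/15) = 7 + 15/22 = 169/22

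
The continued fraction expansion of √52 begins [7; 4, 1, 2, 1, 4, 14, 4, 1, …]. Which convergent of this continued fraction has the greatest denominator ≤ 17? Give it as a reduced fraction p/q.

101/14

a_0 = 7: 7/1  (≤ bound)
a_1 = 4: 29/4  (≤ bound)
a_2 = 1: 36/5  (≤ bound)
a_3 = 2: 101/14  (≤ bound)
a_4 = 1: 137/19  (> 17, stop)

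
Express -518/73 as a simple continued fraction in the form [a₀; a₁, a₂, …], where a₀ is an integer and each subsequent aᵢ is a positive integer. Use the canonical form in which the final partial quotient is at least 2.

[-8; 1, 9, 2, 3]

Apply division with remainder until the remainder is 0:
-518 = -8·73 + 66, so a_0 = -8
73 = 1·66 + 7, so a_1 = 1
66 = 9·7 + 3, so a_2 = 9
7 = 2·3 + 1, so a_3 = 2
3 = 3·1 + 0, so a_4 = 3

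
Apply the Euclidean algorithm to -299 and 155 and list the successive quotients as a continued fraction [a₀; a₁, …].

[-2; 14, 11]

Repeatedly divide and take the remainder:
-299 ÷ 155 → quotient -2, remainder 11
155 ÷ 11 → quotient 14, remainder 1
11 ÷ 1 → quotient 11, remainder 0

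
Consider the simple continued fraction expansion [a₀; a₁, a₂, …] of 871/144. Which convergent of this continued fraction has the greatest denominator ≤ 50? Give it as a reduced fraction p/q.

a_0 = 6: 6/1  (≤ bound)
a_1 = 20: 121/20  (≤ bound)
a_2 = 1: 127/21  (≤ bound)
a_3 = 1: 248/41  (≤ bound)
a_4 = 3: 871/144  (> 50, stop)

248/41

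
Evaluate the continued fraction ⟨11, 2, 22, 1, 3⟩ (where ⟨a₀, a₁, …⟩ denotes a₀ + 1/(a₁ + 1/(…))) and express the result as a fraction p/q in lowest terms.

Use the convergent recurrence hₖ = aₖ·hₖ₋₁ + hₖ₋₂ (and likewise for the denominators kₖ):
a_0 = 11: 11/1
a_1 = 2: 23/2
a_2 = 22: 517/45
a_3 = 1: 540/47
a_4 = 3: 2137/186

2137/186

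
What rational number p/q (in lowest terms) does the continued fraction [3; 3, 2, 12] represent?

a_0 = 3: 3/1
a_1 = 3: 10/3
a_2 = 2: 23/7
a_3 = 12: 286/87

286/87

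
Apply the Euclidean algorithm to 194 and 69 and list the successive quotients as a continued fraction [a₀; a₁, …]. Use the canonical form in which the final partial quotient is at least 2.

Run the Euclidean algorithm, recording each quotient:
194 ÷ 69 → quotient 2, remainder 56
69 ÷ 56 → quotient 1, remainder 13
56 ÷ 13 → quotient 4, remainder 4
13 ÷ 4 → quotient 3, remainder 1
4 ÷ 1 → quotient 4, remainder 0

[2; 1, 4, 3, 4]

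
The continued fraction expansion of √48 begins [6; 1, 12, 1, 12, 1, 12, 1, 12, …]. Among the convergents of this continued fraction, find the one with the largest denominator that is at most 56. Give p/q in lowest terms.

97/14

List convergents until the denominator exceeds the bound:
a_0 = 6: 6/1  (≤ bound)
a_1 = 1: 7/1  (≤ bound)
a_2 = 12: 90/13  (≤ bound)
a_3 = 1: 97/14  (≤ bound)
a_4 = 12: 1254/181  (> 56, stop)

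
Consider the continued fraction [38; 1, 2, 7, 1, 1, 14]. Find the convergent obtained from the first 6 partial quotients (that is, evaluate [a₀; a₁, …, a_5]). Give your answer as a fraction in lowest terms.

a_0 = 38: 38/1
a_1 = 1: 39/1
a_2 = 2: 116/3
a_3 = 7: 851/22
a_4 = 1: 967/25
a_5 = 1: 1818/47

1818/47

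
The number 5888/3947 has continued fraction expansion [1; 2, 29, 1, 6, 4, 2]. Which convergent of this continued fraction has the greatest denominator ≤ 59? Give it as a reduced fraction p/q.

88/59

a_0 = 1: 1/1  (≤ bound)
a_1 = 2: 3/2  (≤ bound)
a_2 = 29: 88/59  (≤ bound)
a_3 = 1: 91/61  (> 59, stop)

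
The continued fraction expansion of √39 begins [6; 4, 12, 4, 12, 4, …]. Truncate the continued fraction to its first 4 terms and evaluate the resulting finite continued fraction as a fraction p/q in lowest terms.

1249/200

Start with 4.
12 + 1/(4/1) = 12 + 1/4 = 49/4
4 + 1/(49/4) = 4 + 4/49 = 200/49
6 + 1/(200/49) = 6 + 49/200 = 1249/200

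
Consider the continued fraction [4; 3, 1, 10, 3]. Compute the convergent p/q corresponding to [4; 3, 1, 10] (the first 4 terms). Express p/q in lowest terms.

Starting at the tail and folding back:
Start with 10.
1 + 1/(10/1) = 1 + 1/10 = 11/10
3 + 1/(11/10) = 3 + 10/11 = 43/11
4 + 1/(43/11) = 4 + 11/43 = 183/43

183/43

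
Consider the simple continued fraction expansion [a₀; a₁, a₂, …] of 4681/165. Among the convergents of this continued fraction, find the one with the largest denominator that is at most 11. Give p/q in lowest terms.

a_0 = 28: 28/1  (≤ bound)
a_1 = 2: 57/2  (≤ bound)
a_2 = 1: 85/3  (≤ bound)
a_3 = 2: 227/8  (≤ bound)
a_4 = 2: 539/19  (> 11, stop)

227/8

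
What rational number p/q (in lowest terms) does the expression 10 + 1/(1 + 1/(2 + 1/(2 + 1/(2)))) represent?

Start with 2.
2 + 1/(2/1) = 2 + 1/2 = 5/2
2 + 1/(5/2) = 2 + 2/5 = 12/5
1 + 1/(12/5) = 1 + 5/12 = 17/12
10 + 1/(17/12) = 10 + 12/17 = 182/17

182/17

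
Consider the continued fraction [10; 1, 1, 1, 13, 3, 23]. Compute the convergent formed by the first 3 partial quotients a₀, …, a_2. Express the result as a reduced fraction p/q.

a_0 = 10: 10/1
a_1 = 1: 11/1
a_2 = 1: 21/2

21/2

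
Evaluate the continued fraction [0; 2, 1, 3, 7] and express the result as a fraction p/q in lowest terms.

29/80

Work from the innermost term outward:
Start with 7.
3 + 1/(7/1) = 3 + 1/7 = 22/7
1 + 1/(22/7) = 1 + 7/22 = 29/22
2 + 1/(29/22) = 2 + 22/29 = 80/29
0 + 1/(80/29) = 0 + 29/80 = 29/80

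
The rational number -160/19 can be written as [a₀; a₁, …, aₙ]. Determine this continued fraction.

-160 = -9·19 + 11, so a_0 = -9
19 = 1·11 + 8, so a_1 = 1
11 = 1·8 + 3, so a_2 = 1
8 = 2·3 + 2, so a_3 = 2
3 = 1·2 + 1, so a_4 = 1
2 = 2·1 + 0, so a_5 = 2

[-9; 1, 1, 2, 1, 2]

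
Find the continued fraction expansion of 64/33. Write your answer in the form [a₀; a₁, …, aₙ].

[1; 1, 15, 2]

⌊64/33⌋ = 1, remainder 31
⌊33/31⌋ = 1, remainder 2
⌊31/2⌋ = 15, remainder 1
⌊2/1⌋ = 2, remainder 0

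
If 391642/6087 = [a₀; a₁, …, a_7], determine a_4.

2

⌊391642/6087⌋ = 64, remainder 2074
⌊6087/2074⌋ = 2, remainder 1939
⌊2074/1939⌋ = 1, remainder 135
⌊1939/135⌋ = 14, remainder 49
⌊135/49⌋ = 2, remainder 37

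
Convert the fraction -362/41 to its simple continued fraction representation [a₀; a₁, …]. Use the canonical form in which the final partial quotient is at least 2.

[-9; 5, 1, 6]

Run the Euclidean algorithm, recording each quotient:
⌊-362/41⌋ = -9, remainder 7
⌊41/7⌋ = 5, remainder 6
⌊7/6⌋ = 1, remainder 1
⌊6/1⌋ = 6, remainder 0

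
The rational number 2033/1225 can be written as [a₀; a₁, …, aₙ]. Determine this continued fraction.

⌊2033/1225⌋ = 1, remainder 808
⌊1225/808⌋ = 1, remainder 417
⌊808/417⌋ = 1, remainder 391
⌊417/391⌋ = 1, remainder 26
⌊391/26⌋ = 15, remainder 1
⌊26/1⌋ = 26, remainder 0

[1; 1, 1, 1, 15, 26]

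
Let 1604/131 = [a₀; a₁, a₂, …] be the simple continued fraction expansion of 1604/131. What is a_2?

1604 ÷ 131 → quotient 12, remainder 32
131 ÷ 32 → quotient 4, remainder 3
32 ÷ 3 → quotient 10, remainder 2

10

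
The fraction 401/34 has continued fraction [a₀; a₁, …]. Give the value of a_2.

Repeatedly divide and take the remainder:
401 = 11·34 + 27, so a_0 = 11
34 = 1·27 + 7, so a_1 = 1
27 = 3·7 + 6, so a_2 = 3

3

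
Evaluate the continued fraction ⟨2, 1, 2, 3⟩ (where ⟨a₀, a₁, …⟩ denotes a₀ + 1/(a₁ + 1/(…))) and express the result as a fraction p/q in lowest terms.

Collapse the nested fraction from the inside out:
Start with 3.
2 + 1/(3/1) = 2 + 1/3 = 7/3
1 + 1/(7/3) = 1 + 3/7 = 10/7
2 + 1/(10/7) = 2 + 7/10 = 27/10

27/10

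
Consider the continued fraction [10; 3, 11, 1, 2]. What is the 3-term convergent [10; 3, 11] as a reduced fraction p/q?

a_0 = 10: 10/1
a_1 = 3: 31/3
a_2 = 11: 351/34

351/34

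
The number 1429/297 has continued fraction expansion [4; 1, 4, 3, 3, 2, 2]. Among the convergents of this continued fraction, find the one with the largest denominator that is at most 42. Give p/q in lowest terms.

77/16

a_0 = 4: 4/1  (≤ bound)
a_1 = 1: 5/1  (≤ bound)
a_2 = 4: 24/5  (≤ bound)
a_3 = 3: 77/16  (≤ bound)
a_4 = 3: 255/53  (> 42, stop)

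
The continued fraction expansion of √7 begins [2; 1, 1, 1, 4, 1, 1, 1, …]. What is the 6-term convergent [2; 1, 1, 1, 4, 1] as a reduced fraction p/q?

Starting at the tail and folding back:
Start with 1.
4 + 1/(1/1) = 4 + 1/1 = 5/1
1 + 1/(5/1) = 1 + 1/5 = 6/5
1 + 1/(6/5) = 1 + 5/6 = 11/6
1 + 1/(11/6) = 1 + 6/11 = 17/11
2 + 1/(17/11) = 2 + 11/17 = 45/17

45/17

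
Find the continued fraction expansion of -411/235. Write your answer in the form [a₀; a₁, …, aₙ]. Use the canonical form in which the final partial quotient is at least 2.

[-2; 3, 1, 58]

-411 ÷ 235 → quotient -2, remainder 59
235 ÷ 59 → quotient 3, remainder 58
59 ÷ 58 → quotient 1, remainder 1
58 ÷ 1 → quotient 58, remainder 0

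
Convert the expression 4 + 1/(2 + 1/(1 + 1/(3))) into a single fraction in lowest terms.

Starting at the tail and folding back:
Start with 3.
1 + 1/(3/1) = 1 + 1/3 = 4/3
2 + 1/(4/3) = 2 + 3/4 = 11/4
4 + 1/(11/4) = 4 + 4/11 = 48/11

48/11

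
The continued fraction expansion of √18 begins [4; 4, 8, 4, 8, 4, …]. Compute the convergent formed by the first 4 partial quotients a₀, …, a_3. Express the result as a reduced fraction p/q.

577/136

Compute successive convergents:
a_0 = 4: 4/1
a_1 = 4: 17/4
a_2 = 8: 140/33
a_3 = 4: 577/136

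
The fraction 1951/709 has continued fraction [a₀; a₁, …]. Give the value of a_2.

3

⌊1951/709⌋ = 2, remainder 533
⌊709/533⌋ = 1, remainder 176
⌊533/176⌋ = 3, remainder 5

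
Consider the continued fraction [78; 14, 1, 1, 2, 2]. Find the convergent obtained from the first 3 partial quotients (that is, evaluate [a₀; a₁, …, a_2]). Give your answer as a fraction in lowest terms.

a_0 = 78: 78/1
a_1 = 14: 1093/14
a_2 = 1: 1171/15

1171/15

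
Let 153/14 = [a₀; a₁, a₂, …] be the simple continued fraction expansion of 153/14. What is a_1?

Repeatedly divide and take the remainder:
153 = 10·14 + 13, so a_0 = 10
14 = 1·13 + 1, so a_1 = 1

1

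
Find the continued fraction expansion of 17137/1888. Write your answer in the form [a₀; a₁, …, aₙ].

Apply division with remainder until the remainder is 0:
17137 = 9·1888 + 145, so a_0 = 9
1888 = 13·145 + 3, so a_1 = 13
145 = 48·3 + 1, so a_2 = 48
3 = 3·1 + 0, so a_3 = 3

[9; 13, 48, 3]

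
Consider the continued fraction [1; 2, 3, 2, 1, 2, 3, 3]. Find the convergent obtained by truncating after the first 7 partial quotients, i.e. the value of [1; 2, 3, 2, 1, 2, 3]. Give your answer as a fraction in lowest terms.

Work from the innermost term outward:
Start with 3.
2 + 1/(3/1) = 2 + 1/3 = 7/3
1 + 1/(7/3) = 1 + 3/7 = 10/7
2 + 1/(10/7) = 2 + 7/10 = 27/10
3 + 1/(27/10) = 3 + 10/27 = 91/27
2 + 1/(91/27) = 2 + 27/91 = 209/91
1 + 1/(209/91) = 1 + 91/209 = 300/209

300/209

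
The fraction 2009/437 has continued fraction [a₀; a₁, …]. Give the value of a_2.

1

⌊2009/437⌋ = 4, remainder 261
⌊437/261⌋ = 1, remainder 176
⌊261/176⌋ = 1, remainder 85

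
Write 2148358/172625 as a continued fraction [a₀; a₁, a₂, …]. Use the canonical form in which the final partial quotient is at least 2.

2148358 = 12·172625 + 76858, so a_0 = 12
172625 = 2·76858 + 18909, so a_1 = 2
76858 = 4·18909 + 1222, so a_2 = 4
18909 = 15·1222 + 579, so a_3 = 15
1222 = 2·579 + 64, so a_4 = 2
579 = 9·64 + 3, so a_5 = 9
64 = 21·3 + 1, so a_6 = 21
3 = 3·1 + 0, so a_7 = 3

[12; 2, 4, 15, 2, 9, 21, 3]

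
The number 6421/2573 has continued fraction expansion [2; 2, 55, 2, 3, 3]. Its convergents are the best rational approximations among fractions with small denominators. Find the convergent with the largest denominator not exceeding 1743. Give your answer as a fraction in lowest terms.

a_0 = 2: 2/1  (≤ bound)
a_1 = 2: 5/2  (≤ bound)
a_2 = 55: 277/111  (≤ bound)
a_3 = 2: 559/224  (≤ bound)
a_4 = 3: 1954/783  (≤ bound)
a_5 = 3: 6421/2573  (> 1743, stop)

1954/783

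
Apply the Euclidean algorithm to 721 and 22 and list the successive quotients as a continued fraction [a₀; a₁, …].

[32; 1, 3, 2, 2]

Run the Euclidean algorithm, recording each quotient:
721 = 32·22 + 17, so a_0 = 32
22 = 1·17 + 5, so a_1 = 1
17 = 3·5 + 2, so a_2 = 3
5 = 2·2 + 1, so a_3 = 2
2 = 2·1 + 0, so a_4 = 2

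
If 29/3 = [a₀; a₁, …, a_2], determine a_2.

2

⌊29/3⌋ = 9, remainder 2
⌊3/2⌋ = 1, remainder 1
⌊2/1⌋ = 2, remainder 0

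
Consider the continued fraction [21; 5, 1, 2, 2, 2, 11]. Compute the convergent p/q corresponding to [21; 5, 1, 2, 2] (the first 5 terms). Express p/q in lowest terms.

Use the convergent recurrence hₖ = aₖ·hₖ₋₁ + hₖ₋₂ (and likewise for the denominators kₖ):
a_0 = 21: 21/1
a_1 = 5: 106/5
a_2 = 1: 127/6
a_3 = 2: 360/17
a_4 = 2: 847/40

847/40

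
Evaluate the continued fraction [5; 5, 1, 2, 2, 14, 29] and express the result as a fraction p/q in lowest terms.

86801/16773

Start with 29.
14 + 1/(29/1) = 14 + 1/29 = 407/29
2 + 1/(407/29) = 2 + 29/407 = 843/407
2 + 1/(843/407) = 2 + 407/843 = 2093/843
1 + 1/(2093/843) = 1 + 843/2093 = 2936/2093
5 + 1/(2936/2093) = 5 + 2093/2936 = 16773/2936
5 + 1/(16773/2936) = 5 + 2936/16773 = 86801/16773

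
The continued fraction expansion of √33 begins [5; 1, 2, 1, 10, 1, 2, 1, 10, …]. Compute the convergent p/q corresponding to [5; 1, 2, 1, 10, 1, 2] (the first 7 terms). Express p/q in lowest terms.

Start with 2.
1 + 1/(2/1) = 1 + 1/2 = 3/2
10 + 1/(3/2) = 10 + 2/3 = 32/3
1 + 1/(32/3) = 1 + 3/32 = 35/32
2 + 1/(35/32) = 2 + 32/35 = 102/35
1 + 1/(102/35) = 1 + 35/102 = 137/102
5 + 1/(137/102) = 5 + 102/137 = 787/137

787/137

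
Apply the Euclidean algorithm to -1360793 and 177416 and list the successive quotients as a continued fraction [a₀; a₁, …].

-1360793 = -8·177416 + 58535, so a_0 = -8
177416 = 3·58535 + 1811, so a_1 = 3
58535 = 32·1811 + 583, so a_2 = 32
1811 = 3·583 + 62, so a_3 = 3
583 = 9·62 + 25, so a_4 = 9
62 = 2·25 + 12, so a_5 = 2
25 = 2·12 + 1, so a_6 = 2
12 = 12·1 + 0, so a_7 = 12

[-8; 3, 32, 3, 9, 2, 2, 12]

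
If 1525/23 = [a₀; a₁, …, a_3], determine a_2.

Run the Euclidean algorithm, recording each quotient:
1525 ÷ 23 → quotient 66, remainder 7
23 ÷ 7 → quotient 3, remainder 2
7 ÷ 2 → quotient 3, remainder 1

3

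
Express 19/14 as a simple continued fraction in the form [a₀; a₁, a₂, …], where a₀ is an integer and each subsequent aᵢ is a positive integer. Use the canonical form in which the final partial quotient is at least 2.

Run the Euclidean algorithm, recording each quotient:
19 ÷ 14 → quotient 1, remainder 5
14 ÷ 5 → quotient 2, remainder 4
5 ÷ 4 → quotient 1, remainder 1
4 ÷ 1 → quotient 4, remainder 0

[1; 2, 1, 4]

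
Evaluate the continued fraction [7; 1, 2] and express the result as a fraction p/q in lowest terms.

Start with 2.
1 + 1/(2/1) = 1 + 1/2 = 3/2
7 + 1/(3/2) = 7 + 2/3 = 23/3

23/3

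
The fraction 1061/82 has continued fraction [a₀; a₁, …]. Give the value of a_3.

Repeatedly divide and take the remainder:
1061 = 12·82 + 77, so a_0 = 12
82 = 1·77 + 5, so a_1 = 1
77 = 15·5 + 2, so a_2 = 15
5 = 2·2 + 1, so a_3 = 2

2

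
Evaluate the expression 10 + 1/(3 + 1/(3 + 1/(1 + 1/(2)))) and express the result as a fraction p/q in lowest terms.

371/36

a_0 = 10: 10/1
a_1 = 3: 31/3
a_2 = 3: 103/10
a_3 = 1: 134/13
a_4 = 2: 371/36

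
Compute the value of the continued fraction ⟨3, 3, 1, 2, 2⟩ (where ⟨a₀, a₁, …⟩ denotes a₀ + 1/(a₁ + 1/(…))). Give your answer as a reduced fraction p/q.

a_0 = 3: 3/1
a_1 = 3: 10/3
a_2 = 1: 13/4
a_3 = 2: 36/11
a_4 = 2: 85/26

85/26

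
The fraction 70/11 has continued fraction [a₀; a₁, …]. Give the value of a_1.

2

Repeatedly divide and take the remainder:
⌊70/11⌋ = 6, remainder 4
⌊11/4⌋ = 2, remainder 3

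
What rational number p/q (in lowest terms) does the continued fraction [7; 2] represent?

15/2

Work from the innermost term outward:
Start with 2.
7 + 1/(2/1) = 7 + 1/2 = 15/2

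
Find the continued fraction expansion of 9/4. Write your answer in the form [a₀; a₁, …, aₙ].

9 ÷ 4 → quotient 2, remainder 1
4 ÷ 1 → quotient 4, remainder 0

[2; 4]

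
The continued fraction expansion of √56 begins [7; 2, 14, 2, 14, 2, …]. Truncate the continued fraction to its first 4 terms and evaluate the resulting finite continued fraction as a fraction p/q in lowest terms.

Start with 2.
14 + 1/(2/1) = 14 + 1/2 = 29/2
2 + 1/(29/2) = 2 + 2/29 = 60/29
7 + 1/(60/29) = 7 + 29/60 = 449/60

449/60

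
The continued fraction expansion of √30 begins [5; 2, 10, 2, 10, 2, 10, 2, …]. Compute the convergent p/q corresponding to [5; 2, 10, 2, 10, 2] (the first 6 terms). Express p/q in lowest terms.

5291/966

Work from the innermost term outward:
Start with 2.
10 + 1/(2/1) = 10 + 1/2 = 21/2
2 + 1/(21/2) = 2 + 2/21 = 44/21
10 + 1/(44/21) = 10 + 21/44 = 461/44
2 + 1/(461/44) = 2 + 44/461 = 966/461
5 + 1/(966/461) = 5 + 461/966 = 5291/966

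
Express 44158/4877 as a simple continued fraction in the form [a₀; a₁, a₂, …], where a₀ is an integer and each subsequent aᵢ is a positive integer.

⌊44158/4877⌋ = 9, remainder 265
⌊4877/265⌋ = 18, remainder 107
⌊265/107⌋ = 2, remainder 51
⌊107/51⌋ = 2, remainder 5
⌊51/5⌋ = 10, remainder 1
⌊5/1⌋ = 5, remainder 0

[9; 18, 2, 2, 10, 5]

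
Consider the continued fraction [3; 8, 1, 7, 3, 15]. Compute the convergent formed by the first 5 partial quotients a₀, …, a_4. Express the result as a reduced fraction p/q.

691/222

Compute successive convergents:
a_0 = 3: 3/1
a_1 = 8: 25/8
a_2 = 1: 28/9
a_3 = 7: 221/71
a_4 = 3: 691/222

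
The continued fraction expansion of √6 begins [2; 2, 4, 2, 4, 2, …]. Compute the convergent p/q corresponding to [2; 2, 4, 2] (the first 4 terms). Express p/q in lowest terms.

a_0 = 2: 2/1
a_1 = 2: 5/2
a_2 = 4: 22/9
a_3 = 2: 49/20

49/20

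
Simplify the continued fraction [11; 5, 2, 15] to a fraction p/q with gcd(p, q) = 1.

1901/170

Collapse the nested fraction from the inside out:
Start with 15.
2 + 1/(15/1) = 2 + 1/15 = 31/15
5 + 1/(31/15) = 5 + 15/31 = 170/31
11 + 1/(170/31) = 11 + 31/170 = 1901/170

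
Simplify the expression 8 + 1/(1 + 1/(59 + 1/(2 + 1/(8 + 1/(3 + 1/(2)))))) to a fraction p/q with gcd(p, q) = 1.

Start with 2.
3 + 1/(2/1) = 3 + 1/2 = 7/2
8 + 1/(7/2) = 8 + 2/7 = 58/7
2 + 1/(58/7) = 2 + 7/58 = 123/58
59 + 1/(123/58) = 59 + 58/123 = 7315/123
1 + 1/(7315/123) = 1 + 123/7315 = 7438/7315
8 + 1/(7438/7315) = 8 + 7315/7438 = 66819/7438

66819/7438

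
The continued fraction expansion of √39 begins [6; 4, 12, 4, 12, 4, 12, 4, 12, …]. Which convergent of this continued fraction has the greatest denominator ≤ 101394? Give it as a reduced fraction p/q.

62425/9996

List convergents until the denominator exceeds the bound:
a_0 = 6: 6/1  (≤ bound)
a_1 = 4: 25/4  (≤ bound)
a_2 = 12: 306/49  (≤ bound)
a_3 = 4: 1249/200  (≤ bound)
a_4 = 12: 15294/2449  (≤ bound)
a_5 = 4: 62425/9996  (≤ bound)
a_6 = 12: 764394/122401  (> 101394, stop)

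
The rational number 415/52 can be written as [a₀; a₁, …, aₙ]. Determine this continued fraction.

[7; 1, 51]

Repeatedly divide and take the remainder:
415 ÷ 52 → quotient 7, remainder 51
52 ÷ 51 → quotient 1, remainder 1
51 ÷ 1 → quotient 51, remainder 0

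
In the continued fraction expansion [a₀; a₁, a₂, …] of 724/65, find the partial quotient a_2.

4

Apply division with remainder until the remainder is 0:
724 ÷ 65 → quotient 11, remainder 9
65 ÷ 9 → quotient 7, remainder 2
9 ÷ 2 → quotient 4, remainder 1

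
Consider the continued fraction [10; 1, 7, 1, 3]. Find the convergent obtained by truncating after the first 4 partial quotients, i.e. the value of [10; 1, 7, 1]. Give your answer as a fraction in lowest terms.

Starting at the tail and folding back:
Start with 1.
7 + 1/(1/1) = 7 + 1/1 = 8/1
1 + 1/(8/1) = 1 + 1/8 = 9/8
10 + 1/(9/8) = 10 + 8/9 = 98/9

98/9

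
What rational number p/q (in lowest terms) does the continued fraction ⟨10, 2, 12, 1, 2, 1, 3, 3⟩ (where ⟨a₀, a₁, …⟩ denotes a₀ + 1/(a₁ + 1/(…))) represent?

13594/1297

a_0 = 10: 10/1
a_1 = 2: 21/2
a_2 = 12: 262/25
a_3 = 1: 283/27
a_4 = 2: 828/79
a_5 = 1: 1111/106
a_6 = 3: 4161/397
a_7 = 3: 13594/1297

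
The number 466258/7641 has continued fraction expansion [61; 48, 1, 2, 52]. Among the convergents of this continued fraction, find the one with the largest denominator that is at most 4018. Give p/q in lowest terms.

8909/146

a_0 = 61: 61/1  (≤ bound)
a_1 = 48: 2929/48  (≤ bound)
a_2 = 1: 2990/49  (≤ bound)
a_3 = 2: 8909/146  (≤ bound)
a_4 = 52: 466258/7641  (> 4018, stop)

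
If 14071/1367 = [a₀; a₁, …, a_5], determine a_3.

Apply division with remainder until the remainder is 0:
14071 ÷ 1367 → quotient 10, remainder 401
1367 ÷ 401 → quotient 3, remainder 164
401 ÷ 164 → quotient 2, remainder 73
164 ÷ 73 → quotient 2, remainder 18

2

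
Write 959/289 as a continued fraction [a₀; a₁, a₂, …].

[3; 3, 7, 13]

959 ÷ 289 → quotient 3, remainder 92
289 ÷ 92 → quotient 3, remainder 13
92 ÷ 13 → quotient 7, remainder 1
13 ÷ 1 → quotient 13, remainder 0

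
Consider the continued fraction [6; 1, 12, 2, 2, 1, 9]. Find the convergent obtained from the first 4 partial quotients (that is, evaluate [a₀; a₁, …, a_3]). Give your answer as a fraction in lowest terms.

Starting at the tail and folding back:
Start with 2.
12 + 1/(2/1) = 12 + 1/2 = 25/2
1 + 1/(25/2) = 1 + 2/25 = 27/25
6 + 1/(27/25) = 6 + 25/27 = 187/27

187/27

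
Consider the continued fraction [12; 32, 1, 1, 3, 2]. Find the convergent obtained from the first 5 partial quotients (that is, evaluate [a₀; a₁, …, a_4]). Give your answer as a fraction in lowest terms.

Compute successive convergents:
a_0 = 12: 12/1
a_1 = 32: 385/32
a_2 = 1: 397/33
a_3 = 1: 782/65
a_4 = 3: 2743/228

2743/228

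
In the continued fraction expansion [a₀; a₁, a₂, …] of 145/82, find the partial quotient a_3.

3

145 = 1·82 + 63, so a_0 = 1
82 = 1·63 + 19, so a_1 = 1
63 = 3·19 + 6, so a_2 = 3
19 = 3·6 + 1, so a_3 = 3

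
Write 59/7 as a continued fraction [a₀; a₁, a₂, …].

59 ÷ 7 → quotient 8, remainder 3
7 ÷ 3 → quotient 2, remainder 1
3 ÷ 1 → quotient 3, remainder 0

[8; 2, 3]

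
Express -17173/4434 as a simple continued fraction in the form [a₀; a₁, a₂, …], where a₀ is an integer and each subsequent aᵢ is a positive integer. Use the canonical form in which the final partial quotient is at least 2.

[-4; 7, 1, 7, 23, 3]

-17173 = -4·4434 + 563, so a_0 = -4
4434 = 7·563 + 493, so a_1 = 7
563 = 1·493 + 70, so a_2 = 1
493 = 7·70 + 3, so a_3 = 7
70 = 23·3 + 1, so a_4 = 23
3 = 3·1 + 0, so a_5 = 3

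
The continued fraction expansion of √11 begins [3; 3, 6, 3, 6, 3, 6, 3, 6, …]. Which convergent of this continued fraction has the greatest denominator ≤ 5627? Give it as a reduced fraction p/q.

3970/1197

a_0 = 3: 3/1  (≤ bound)
a_1 = 3: 10/3  (≤ bound)
a_2 = 6: 63/19  (≤ bound)
a_3 = 3: 199/60  (≤ bound)
a_4 = 6: 1257/379  (≤ bound)
a_5 = 3: 3970/1197  (≤ bound)
a_6 = 6: 25077/7561  (> 5627, stop)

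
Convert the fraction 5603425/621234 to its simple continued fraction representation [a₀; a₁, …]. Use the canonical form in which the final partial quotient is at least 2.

[9; 50, 2, 3, 56, 2, 15]

Apply division with remainder until the remainder is 0:
5603425 = 9·621234 + 12319, so a_0 = 9
621234 = 50·12319 + 5284, so a_1 = 50
12319 = 2·5284 + 1751, so a_2 = 2
5284 = 3·1751 + 31, so a_3 = 3
1751 = 56·31 + 15, so a_4 = 56
31 = 2·15 + 1, so a_5 = 2
15 = 15·1 + 0, so a_6 = 15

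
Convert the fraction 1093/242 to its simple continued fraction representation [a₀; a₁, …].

1093 ÷ 242 → quotient 4, remainder 125
242 ÷ 125 → quotient 1, remainder 117
125 ÷ 117 → quotient 1, remainder 8
117 ÷ 8 → quotient 14, remainder 5
8 ÷ 5 → quotient 1, remainder 3
5 ÷ 3 → quotient 1, remainder 2
3 ÷ 2 → quotient 1, remainder 1
2 ÷ 1 → quotient 2, remainder 0

[4; 1, 1, 14, 1, 1, 1, 2]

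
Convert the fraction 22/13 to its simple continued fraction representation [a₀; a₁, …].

22 = 1·13 + 9, so a_0 = 1
13 = 1·9 + 4, so a_1 = 1
9 = 2·4 + 1, so a_2 = 2
4 = 4·1 + 0, so a_3 = 4

[1; 1, 2, 4]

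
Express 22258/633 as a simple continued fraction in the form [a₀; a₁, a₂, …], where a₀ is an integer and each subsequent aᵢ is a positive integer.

⌊22258/633⌋ = 35, remainder 103
⌊633/103⌋ = 6, remainder 15
⌊103/15⌋ = 6, remainder 13
⌊15/13⌋ = 1, remainder 2
⌊13/2⌋ = 6, remainder 1
⌊2/1⌋ = 2, remainder 0

[35; 6, 6, 1, 6, 2]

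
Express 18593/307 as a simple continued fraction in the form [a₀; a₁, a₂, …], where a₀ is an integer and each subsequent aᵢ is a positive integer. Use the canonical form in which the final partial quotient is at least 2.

[60; 1, 1, 3, 2, 3, 2, 2]

Apply division with remainder until the remainder is 0:
⌊18593/307⌋ = 60, remainder 173
⌊307/173⌋ = 1, remainder 134
⌊173/134⌋ = 1, remainder 39
⌊134/39⌋ = 3, remainder 17
⌊39/17⌋ = 2, remainder 5
⌊17/5⌋ = 3, remainder 2
⌊5/2⌋ = 2, remainder 1
⌊2/1⌋ = 2, remainder 0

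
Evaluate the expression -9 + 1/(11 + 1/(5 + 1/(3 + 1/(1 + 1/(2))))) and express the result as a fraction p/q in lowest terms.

Start with 2.
1 + 1/(2/1) = 1 + 1/2 = 3/2
3 + 1/(3/2) = 3 + 2/3 = 11/3
5 + 1/(11/3) = 5 + 3/11 = 58/11
11 + 1/(58/11) = 11 + 11/58 = 649/58
-9 + 1/(649/58) = -9 + 58/649 = -5783/649

-5783/649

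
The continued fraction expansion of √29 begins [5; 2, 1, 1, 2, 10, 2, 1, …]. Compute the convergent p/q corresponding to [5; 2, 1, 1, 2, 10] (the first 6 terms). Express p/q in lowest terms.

Use the convergent recurrence hₖ = aₖ·hₖ₋₁ + hₖ₋₂ (and likewise for the denominators kₖ):
a_0 = 5: 5/1
a_1 = 2: 11/2
a_2 = 1: 16/3
a_3 = 1: 27/5
a_4 = 2: 70/13
a_5 = 10: 727/135

727/135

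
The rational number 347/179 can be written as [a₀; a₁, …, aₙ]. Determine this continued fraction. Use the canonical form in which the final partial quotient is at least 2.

[1; 1, 15, 3, 1, 2]

347 ÷ 179 → quotient 1, remainder 168
179 ÷ 168 → quotient 1, remainder 11
168 ÷ 11 → quotient 15, remainder 3
11 ÷ 3 → quotient 3, remainder 2
3 ÷ 2 → quotient 1, remainder 1
2 ÷ 1 → quotient 2, remainder 0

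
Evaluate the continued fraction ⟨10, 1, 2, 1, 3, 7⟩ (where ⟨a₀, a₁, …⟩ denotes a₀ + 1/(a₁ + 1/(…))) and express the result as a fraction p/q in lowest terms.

1170/109

a_0 = 10: 10/1
a_1 = 1: 11/1
a_2 = 2: 32/3
a_3 = 1: 43/4
a_4 = 3: 161/15
a_5 = 7: 1170/109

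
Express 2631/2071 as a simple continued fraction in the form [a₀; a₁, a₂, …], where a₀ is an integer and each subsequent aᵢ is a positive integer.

2631 = 1·2071 + 560, so a_0 = 1
2071 = 3·560 + 391, so a_1 = 3
560 = 1·391 + 169, so a_2 = 1
391 = 2·169 + 53, so a_3 = 2
169 = 3·53 + 10, so a_4 = 3
53 = 5·10 + 3, so a_5 = 5
10 = 3·3 + 1, so a_6 = 3
3 = 3·1 + 0, so a_7 = 3

[1; 3, 1, 2, 3, 5, 3, 3]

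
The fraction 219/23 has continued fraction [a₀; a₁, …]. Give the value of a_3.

Run the Euclidean algorithm, recording each quotient:
219 = 9·23 + 12, so a_0 = 9
23 = 1·12 + 11, so a_1 = 1
12 = 1·11 + 1, so a_2 = 1
11 = 11·1 + 0, so a_3 = 11

11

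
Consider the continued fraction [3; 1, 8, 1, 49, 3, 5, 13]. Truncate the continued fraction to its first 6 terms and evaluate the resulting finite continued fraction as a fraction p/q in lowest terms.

Start with 3.
49 + 1/(3/1) = 49 + 1/3 = 148/3
1 + 1/(148/3) = 1 + 3/148 = 151/148
8 + 1/(151/148) = 8 + 148/151 = 1356/151
1 + 1/(1356/151) = 1 + 151/1356 = 1507/1356
3 + 1/(1507/1356) = 3 + 1356/1507 = 5877/1507

5877/1507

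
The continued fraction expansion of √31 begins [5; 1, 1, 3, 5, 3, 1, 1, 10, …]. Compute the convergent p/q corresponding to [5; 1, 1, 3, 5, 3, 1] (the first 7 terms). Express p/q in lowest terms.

863/155

Compute successive convergents:
a_0 = 5: 5/1
a_1 = 1: 6/1
a_2 = 1: 11/2
a_3 = 3: 39/7
a_4 = 5: 206/37
a_5 = 3: 657/118
a_6 = 1: 863/155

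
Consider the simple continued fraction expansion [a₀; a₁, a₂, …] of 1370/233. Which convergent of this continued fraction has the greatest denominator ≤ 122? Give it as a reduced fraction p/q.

147/25

a_0 = 5: 5/1  (≤ bound)
a_1 = 1: 6/1  (≤ bound)
a_2 = 7: 47/8  (≤ bound)
a_3 = 3: 147/25  (≤ bound)
a_4 = 9: 1370/233  (> 122, stop)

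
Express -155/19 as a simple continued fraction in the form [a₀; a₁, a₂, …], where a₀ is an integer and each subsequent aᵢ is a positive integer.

[-9; 1, 5, 3]

-155 = -9·19 + 16, so a_0 = -9
19 = 1·16 + 3, so a_1 = 1
16 = 5·3 + 1, so a_2 = 5
3 = 3·1 + 0, so a_3 = 3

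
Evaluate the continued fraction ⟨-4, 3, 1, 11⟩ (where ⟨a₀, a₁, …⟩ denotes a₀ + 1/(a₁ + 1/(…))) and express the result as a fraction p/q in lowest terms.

Starting at the tail and folding back:
Start with 11.
1 + 1/(11/1) = 1 + 1/11 = 12/11
3 + 1/(12/11) = 3 + 11/12 = 47/12
-4 + 1/(47/12) = -4 + 12/47 = -176/47

-176/47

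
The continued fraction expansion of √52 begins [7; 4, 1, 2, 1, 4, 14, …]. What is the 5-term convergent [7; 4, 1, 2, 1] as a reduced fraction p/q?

137/19

Compute successive convergents:
a_0 = 7: 7/1
a_1 = 4: 29/4
a_2 = 1: 36/5
a_3 = 2: 101/14
a_4 = 1: 137/19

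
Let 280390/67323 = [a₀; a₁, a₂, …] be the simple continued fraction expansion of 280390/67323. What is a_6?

⌊280390/67323⌋ = 4, remainder 11098
⌊67323/11098⌋ = 6, remainder 735
⌊11098/735⌋ = 15, remainder 73
⌊735/73⌋ = 10, remainder 5
⌊73/5⌋ = 14, remainder 3
⌊5/3⌋ = 1, remainder 2
⌊3/2⌋ = 1, remainder 1

1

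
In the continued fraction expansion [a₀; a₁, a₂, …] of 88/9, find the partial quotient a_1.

Run the Euclidean algorithm, recording each quotient:
88 = 9·9 + 7, so a_0 = 9
9 = 1·7 + 2, so a_1 = 1

1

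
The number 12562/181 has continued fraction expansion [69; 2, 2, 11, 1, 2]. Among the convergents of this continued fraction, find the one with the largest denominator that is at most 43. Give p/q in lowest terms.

347/5

a_0 = 69: 69/1  (≤ bound)
a_1 = 2: 139/2  (≤ bound)
a_2 = 2: 347/5  (≤ bound)
a_3 = 11: 3956/57  (> 43, stop)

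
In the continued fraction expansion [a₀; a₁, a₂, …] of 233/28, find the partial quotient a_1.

3

233 = 8·28 + 9, so a_0 = 8
28 = 3·9 + 1, so a_1 = 3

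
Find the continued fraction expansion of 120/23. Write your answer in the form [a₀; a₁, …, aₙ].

[5; 4, 1, 1, 2]

Repeatedly divide and take the remainder:
⌊120/23⌋ = 5, remainder 5
⌊23/5⌋ = 4, remainder 3
⌊5/3⌋ = 1, remainder 2
⌊3/2⌋ = 1, remainder 1
⌊2/1⌋ = 2, remainder 0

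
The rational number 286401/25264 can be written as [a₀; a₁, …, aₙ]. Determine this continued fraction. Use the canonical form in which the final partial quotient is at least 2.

Repeatedly divide and take the remainder:
⌊286401/25264⌋ = 11, remainder 8497
⌊25264/8497⌋ = 2, remainder 8270
⌊8497/8270⌋ = 1, remainder 227
⌊8270/227⌋ = 36, remainder 98
⌊227/98⌋ = 2, remainder 31
⌊98/31⌋ = 3, remainder 5
⌊31/5⌋ = 6, remainder 1
⌊5/1⌋ = 5, remainder 0

[11; 2, 1, 36, 2, 3, 6, 5]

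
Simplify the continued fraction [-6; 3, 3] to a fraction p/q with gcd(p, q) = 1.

-57/10

Use the convergent recurrence hₖ = aₖ·hₖ₋₁ + hₖ₋₂ (and likewise for the denominators kₖ):
a_0 = -6: -6/1
a_1 = 3: -17/3
a_2 = 3: -57/10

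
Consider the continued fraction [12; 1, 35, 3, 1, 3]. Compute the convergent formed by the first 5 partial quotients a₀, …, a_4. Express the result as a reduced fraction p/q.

Collapse the nested fraction from the inside out:
Start with 1.
3 + 1/(1/1) = 3 + 1/1 = 4/1
35 + 1/(4/1) = 35 + 1/4 = 141/4
1 + 1/(141/4) = 1 + 4/141 = 145/141
12 + 1/(145/141) = 12 + 141/145 = 1881/145

1881/145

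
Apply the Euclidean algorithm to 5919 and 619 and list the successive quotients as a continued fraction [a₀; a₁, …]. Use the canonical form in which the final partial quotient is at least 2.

[9; 1, 1, 3, 1, 1, 12, 3]

Run the Euclidean algorithm, recording each quotient:
⌊5919/619⌋ = 9, remainder 348
⌊619/348⌋ = 1, remainder 271
⌊348/271⌋ = 1, remainder 77
⌊271/77⌋ = 3, remainder 40
⌊77/40⌋ = 1, remainder 37
⌊40/37⌋ = 1, remainder 3
⌊37/3⌋ = 12, remainder 1
⌊3/1⌋ = 3, remainder 0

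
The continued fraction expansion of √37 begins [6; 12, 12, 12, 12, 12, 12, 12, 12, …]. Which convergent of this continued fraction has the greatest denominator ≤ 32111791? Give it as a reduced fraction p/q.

18798954/3090529

List convergents until the denominator exceeds the bound:
a_0 = 6: 6/1  (≤ bound)
a_1 = 12: 73/12  (≤ bound)
a_2 = 12: 882/145  (≤ bound)
a_3 = 12: 10657/1752  (≤ bound)
a_4 = 12: 128766/21169  (≤ bound)
a_5 = 12: 1555849/255780  (≤ bound)
a_6 = 12: 18798954/3090529  (≤ bound)
a_7 = 12: 227143297/37342128  (> 32111791, stop)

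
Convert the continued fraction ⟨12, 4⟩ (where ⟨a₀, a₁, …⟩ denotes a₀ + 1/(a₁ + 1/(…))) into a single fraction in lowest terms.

Start with 4.
12 + 1/(4/1) = 12 + 1/4 = 49/4

49/4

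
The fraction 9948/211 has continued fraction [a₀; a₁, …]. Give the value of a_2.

1

Repeatedly divide and take the remainder:
9948 = 47·211 + 31, so a_0 = 47
211 = 6·31 + 25, so a_1 = 6
31 = 1·25 + 6, so a_2 = 1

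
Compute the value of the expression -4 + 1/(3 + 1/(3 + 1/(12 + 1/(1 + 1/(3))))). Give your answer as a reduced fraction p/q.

Start with 3.
1 + 1/(3/1) = 1 + 1/3 = 4/3
12 + 1/(4/3) = 12 + 3/4 = 51/4
3 + 1/(51/4) = 3 + 4/51 = 157/51
3 + 1/(157/51) = 3 + 51/157 = 522/157
-4 + 1/(522/157) = -4 + 157/522 = -1931/522

-1931/522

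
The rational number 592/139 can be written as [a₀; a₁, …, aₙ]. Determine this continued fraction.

[4; 3, 1, 6, 5]

592 = 4·139 + 36, so a_0 = 4
139 = 3·36 + 31, so a_1 = 3
36 = 1·31 + 5, so a_2 = 1
31 = 6·5 + 1, so a_3 = 6
5 = 5·1 + 0, so a_4 = 5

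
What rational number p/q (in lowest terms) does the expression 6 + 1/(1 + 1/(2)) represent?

Starting at the tail and folding back:
Start with 2.
1 + 1/(2/1) = 1 + 1/2 = 3/2
6 + 1/(3/2) = 6 + 2/3 = 20/3

20/3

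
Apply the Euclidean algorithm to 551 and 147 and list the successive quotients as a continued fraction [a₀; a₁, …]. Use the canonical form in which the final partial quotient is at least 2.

Run the Euclidean algorithm, recording each quotient:
551 ÷ 147 → quotient 3, remainder 110
147 ÷ 110 → quotient 1, remainder 37
110 ÷ 37 → quotient 2, remainder 36
37 ÷ 36 → quotient 1, remainder 1
36 ÷ 1 → quotient 36, remainder 0

[3; 1, 2, 1, 36]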